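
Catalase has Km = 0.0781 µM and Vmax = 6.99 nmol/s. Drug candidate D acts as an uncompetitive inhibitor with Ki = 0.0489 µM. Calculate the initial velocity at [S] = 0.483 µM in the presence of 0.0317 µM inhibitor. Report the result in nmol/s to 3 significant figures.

3.86 nmol/s

With α = 1 + [I]/Ki = 1 + 0.0317/0.0489 = 1.648, the uncompetitive rate law is v = (Vmax/α)·[S] / (Km/α + [S]).
v = (6.99/1.648)×0.483 / (0.0781/1.648 + 0.483) = 2.048/0.5304 = 3.86 nmol/s.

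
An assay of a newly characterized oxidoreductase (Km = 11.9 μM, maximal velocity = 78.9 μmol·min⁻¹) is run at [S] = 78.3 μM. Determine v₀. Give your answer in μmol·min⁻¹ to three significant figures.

v = Vmax·[S]/(Km + [S]) = 78.9 × 78.3 / (11.9 + 78.3)
  = 6178 / 90.20 = 68.5 μmol·min⁻¹.

68.5 μmol·min⁻¹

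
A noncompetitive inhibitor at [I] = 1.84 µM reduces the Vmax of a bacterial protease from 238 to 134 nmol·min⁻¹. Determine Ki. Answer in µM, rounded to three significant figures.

2.37 µM

Noncompetitive: Vmax,app = Vmax/α with α = 1 + [I]/Ki.
α = Vmax/Vmax,app = 238/134 = 1.776.
Ki = [I]/(α − 1) = 1.84/0.7761 = 2.37 µM.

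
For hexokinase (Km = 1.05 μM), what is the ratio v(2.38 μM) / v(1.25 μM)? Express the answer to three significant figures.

Since Vmax cancels, v₂/v₁ = [S]₂(Km+[S]₁) / [S]₁(Km+[S]₂).
= 2.38×(1.05+1.25) / (1.25×(1.05+2.38)) = 5.474/4.288 = 1.28.

1.28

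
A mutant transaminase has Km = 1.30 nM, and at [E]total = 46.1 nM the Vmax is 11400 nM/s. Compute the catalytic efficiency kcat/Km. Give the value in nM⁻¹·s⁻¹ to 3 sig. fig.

190 nM⁻¹·s⁻¹

kcat = Vmax/[E]total = 11400/46.1 = 247 s⁻¹.
kcat/Km = 247/1.30 = 190 nM⁻¹·s⁻¹.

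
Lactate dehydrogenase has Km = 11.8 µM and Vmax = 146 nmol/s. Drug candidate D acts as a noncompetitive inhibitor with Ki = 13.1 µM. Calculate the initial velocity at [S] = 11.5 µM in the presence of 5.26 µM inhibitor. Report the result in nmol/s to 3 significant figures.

51.4 nmol/s

With α = 1 + [I]/Ki = 1 + 5.26/13.1 = 1.402, the noncompetitive rate law is v = (Vmax/α)·[S] / (Km + [S]).
v = (146/1.402)×11.5 / (11.8 + 11.5) = 1198/23.30 = 51.4 nmol/s.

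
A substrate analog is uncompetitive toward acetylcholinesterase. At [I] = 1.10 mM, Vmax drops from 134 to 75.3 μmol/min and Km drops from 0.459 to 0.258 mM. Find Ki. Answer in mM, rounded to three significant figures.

1.41 mM

Uncompetitive: Vmax,app = Vmax/α (and Km,app = Km/α) with α = 1 + [I]/Ki.
α = Vmax/Vmax,app = 134/75.3 = 1.780.
Since α = 1 + [I]/Ki, [I]/Ki = 1.780 − 1 = 0.7795 and Ki = 1.10/0.7795 = 1.41 mM.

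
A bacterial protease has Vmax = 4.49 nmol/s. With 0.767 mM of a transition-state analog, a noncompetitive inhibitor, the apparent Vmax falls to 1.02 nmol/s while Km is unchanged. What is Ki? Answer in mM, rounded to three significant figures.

0.225 mM

Noncompetitive: Vmax,app = Vmax/α with α = 1 + [I]/Ki.
α = Vmax/Vmax,app = 4.49/1.02 = 4.402.
Ki = [I]/(α − 1) = 0.767/3.402 = 0.225 mM.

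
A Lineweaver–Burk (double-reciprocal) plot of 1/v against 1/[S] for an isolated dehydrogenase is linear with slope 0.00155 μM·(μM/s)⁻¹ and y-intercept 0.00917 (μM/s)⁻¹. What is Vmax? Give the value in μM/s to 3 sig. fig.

The y-intercept of a Lineweaver–Burk plot equals 1/Vmax, so Vmax = 1/0.00917 = 109 μM/s.

109 μM/s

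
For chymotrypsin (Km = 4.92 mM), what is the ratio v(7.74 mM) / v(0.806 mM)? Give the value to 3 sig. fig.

Since Vmax cancels, v₂/v₁ = [S]₂(Km+[S]₁) / [S]₁(Km+[S]₂).
= 7.74×(4.92+0.806) / (0.806×(4.92+7.74)) = 44.32/10.20 = 4.34.

4.34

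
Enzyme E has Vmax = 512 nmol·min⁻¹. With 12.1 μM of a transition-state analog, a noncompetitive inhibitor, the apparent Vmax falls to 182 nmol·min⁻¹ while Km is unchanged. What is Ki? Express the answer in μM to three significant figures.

6.67 μM

Noncompetitive: Vmax,app = Vmax/α with α = 1 + [I]/Ki.
α = Vmax/Vmax,app = 512/182 = 2.813.
Ki = [I]/(α − 1) = 12.1/1.813 = 6.67 μM.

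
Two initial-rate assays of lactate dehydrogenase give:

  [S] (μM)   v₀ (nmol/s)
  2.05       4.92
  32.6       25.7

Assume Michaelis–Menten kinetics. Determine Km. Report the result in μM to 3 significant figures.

In reciprocal form, 1/v = (Km/Vmax)·(1/[S]) + 1/Vmax. The two points give (1/[S], 1/v) = (0.4878, 0.2033) and (0.03067, 0.03891).
Slope = (0.2033 − 0.03891)/(0.4878 − 0.03067) = 0.3595; intercept = 0.2033 − 0.3595×0.4878 = 0.02788.
Vmax = 1/intercept = 35.9 nmol/s; Km = slope × Vmax = 0.3595 × 35.9 = 12.9 μM.

12.9 μM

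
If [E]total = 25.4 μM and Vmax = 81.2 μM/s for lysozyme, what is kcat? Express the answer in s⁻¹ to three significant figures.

3.20 s⁻¹

kcat = Vmax/[E]total = 81.2 μM/s / 25.4 μM = 3.20 s⁻¹.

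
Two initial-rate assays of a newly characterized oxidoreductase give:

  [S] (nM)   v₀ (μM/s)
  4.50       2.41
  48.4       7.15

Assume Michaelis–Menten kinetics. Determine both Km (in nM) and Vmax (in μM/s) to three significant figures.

In reciprocal form, 1/v = (Km/Vmax)·(1/[S]) + 1/Vmax. The two points give (1/[S], 1/v) = (0.2222, 0.4149) and (0.02066, 0.1399).
Slope = (0.4149 − 0.1399)/(0.2222 − 0.02066) = 1.365; intercept = 0.4149 − 1.365×0.2222 = 0.1117.
Vmax = 1/intercept = 8.96 μM/s; Km = slope × Vmax = 1.365 × 8.96 = 12.2 nM.

Km = 12.2 nM; Vmax = 8.96 μM/s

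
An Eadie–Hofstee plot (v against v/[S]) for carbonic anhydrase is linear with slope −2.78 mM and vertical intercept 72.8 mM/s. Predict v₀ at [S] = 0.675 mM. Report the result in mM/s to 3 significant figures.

In the Eadie–Hofstee form v = Vmax − Km·(v/[S]), the slope is −Km and the intercept is Vmax, so Km = 2.78 mM and Vmax = 72.8 mM/s.
v = 72.8 × 0.675/(2.78 + 0.675) = 14.2 mM/s.

14.2 mM/s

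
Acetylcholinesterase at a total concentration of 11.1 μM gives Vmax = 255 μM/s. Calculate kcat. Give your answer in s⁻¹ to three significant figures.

kcat = Vmax/[E]total = 255 μM/s / 11.1 μM = 23.0 s⁻¹.

23.0 s⁻¹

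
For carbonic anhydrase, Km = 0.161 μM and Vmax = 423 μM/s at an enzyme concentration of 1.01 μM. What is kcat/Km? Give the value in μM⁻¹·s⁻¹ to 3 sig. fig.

2600 μM⁻¹·s⁻¹

kcat = Vmax/[E]total = 423/1.01 = 419 s⁻¹.
kcat/Km = 419/0.161 = 2600 μM⁻¹·s⁻¹.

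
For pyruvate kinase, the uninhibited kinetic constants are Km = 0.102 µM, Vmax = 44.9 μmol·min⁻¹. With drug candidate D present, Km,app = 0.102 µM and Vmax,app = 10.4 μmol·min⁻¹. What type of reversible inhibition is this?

noncompetitive

Vmax decreases (44.9 → 10.4 μmol·min⁻¹) while Km is unchanged — pure noncompetitive inhibition.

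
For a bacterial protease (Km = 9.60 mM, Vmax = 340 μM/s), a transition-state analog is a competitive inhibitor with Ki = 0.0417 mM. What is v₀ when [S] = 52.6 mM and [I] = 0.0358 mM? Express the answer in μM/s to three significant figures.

254 μM/s

α = 1 + [I]/Ki = 1 + 0.0358/0.0417 = 1.859.
For a competitive inhibitor, Vmax is unchanged and the apparent Km becomes α·Km: Km,app = 17.8 mM, Vmax,app = 340 μM/s.
v = Vmax,app·[S]/(Km,app + [S]) = 340 × 52.6/(17.8 + 52.6) = 254 μM/s.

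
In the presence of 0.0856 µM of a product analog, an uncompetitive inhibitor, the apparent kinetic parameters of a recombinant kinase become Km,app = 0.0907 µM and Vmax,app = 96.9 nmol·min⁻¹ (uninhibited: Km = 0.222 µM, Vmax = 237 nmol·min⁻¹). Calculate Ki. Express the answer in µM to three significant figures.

0.0592 µM

Uncompetitive: Vmax,app = Vmax/α (and Km,app = Km/α) with α = 1 + [I]/Ki.
α = Vmax/Vmax,app = 237/96.9 = 2.446.
Since α = 1 + [I]/Ki, [I]/Ki = 2.446 − 1 = 1.446 and Ki = 0.0856/1.446 = 0.0592 µM.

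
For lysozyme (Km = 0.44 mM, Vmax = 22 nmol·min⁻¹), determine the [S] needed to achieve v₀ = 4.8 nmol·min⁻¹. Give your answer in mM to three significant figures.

Rearranging v = Vmax[S]/(Km+[S]) gives [S] = Km·v/(Vmax − v).
[S] = 0.44 × 4.8 / (22 − 4.8) = 2.112/17.20 = 0.123 mM.

0.123 mM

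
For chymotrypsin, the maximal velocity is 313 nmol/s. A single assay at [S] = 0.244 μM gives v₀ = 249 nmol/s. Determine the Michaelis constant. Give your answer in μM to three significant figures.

0.0627 μM

From v = Vmax[S]/(Km+[S]), Km = [S](Vmax − v)/v.
Km = 0.244 × (313 − 249) / 249 = 15.62/249 = 0.0627 μM.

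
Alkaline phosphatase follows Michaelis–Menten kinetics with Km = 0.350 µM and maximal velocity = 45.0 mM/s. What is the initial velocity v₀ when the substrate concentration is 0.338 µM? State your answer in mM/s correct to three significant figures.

22.1 mM/s

[S]/(Km+[S]) = 0.338/0.6880 = 0.4913, the fractional saturation.
v = 0.4913 × Vmax = 0.4913 × 45.0 = 22.1 mM/s.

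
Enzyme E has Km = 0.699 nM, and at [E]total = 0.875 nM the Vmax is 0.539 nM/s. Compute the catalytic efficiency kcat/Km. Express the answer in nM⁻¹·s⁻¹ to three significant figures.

kcat = Vmax/[E]total = 0.539/0.875 = 0.616 s⁻¹.
kcat/Km = 0.616/0.699 = 0.881 nM⁻¹·s⁻¹.

0.881 nM⁻¹·s⁻¹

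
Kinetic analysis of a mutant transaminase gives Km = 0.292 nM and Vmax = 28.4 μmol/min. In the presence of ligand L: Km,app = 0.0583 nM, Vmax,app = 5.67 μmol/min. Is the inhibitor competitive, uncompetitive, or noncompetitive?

Both Km and Vmax decrease by the same factor (~5.01-fold) — characteristic of uncompetitive inhibition.

uncompetitive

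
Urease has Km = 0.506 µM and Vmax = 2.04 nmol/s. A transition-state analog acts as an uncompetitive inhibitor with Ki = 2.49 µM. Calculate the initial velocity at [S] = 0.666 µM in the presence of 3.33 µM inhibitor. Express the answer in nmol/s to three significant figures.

0.659 nmol/s

α = 1 + [I]/Ki = 1 + 3.33/2.49 = 2.337.
For an uncompetitive inhibitor, both parameters are divided by α, giving Vmax/α and Km/α: Km,app = 0.216 µM, Vmax,app = 0.873 nmol/s.
v = Vmax,app·[S]/(Km,app + [S]) = 0.873 × 0.666/(0.216 + 0.666) = 0.659 nmol/s.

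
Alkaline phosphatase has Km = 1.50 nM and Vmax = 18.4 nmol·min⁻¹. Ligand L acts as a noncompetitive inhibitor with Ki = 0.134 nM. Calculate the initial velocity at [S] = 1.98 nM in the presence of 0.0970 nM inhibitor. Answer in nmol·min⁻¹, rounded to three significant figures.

α = 1 + [I]/Ki = 1 + 0.0970/0.134 = 1.724.
For a noncompetitive inhibitor, Vmax is reduced to Vmax/α while Km is unchanged: Km,app = 1.50 nM, Vmax,app = 10.7 nmol·min⁻¹.
v = Vmax,app·[S]/(Km,app + [S]) = 10.7 × 1.98/(1.50 + 1.98) = 6.07 nmol·min⁻¹.

6.07 nmol·min⁻¹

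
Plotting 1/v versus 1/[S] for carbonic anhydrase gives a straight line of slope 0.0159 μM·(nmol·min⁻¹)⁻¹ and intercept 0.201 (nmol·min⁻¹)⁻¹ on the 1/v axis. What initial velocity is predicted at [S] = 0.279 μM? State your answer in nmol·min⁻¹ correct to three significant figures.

The y-intercept is 1/Vmax, so Vmax = 1/0.201 = 4.98 nmol·min⁻¹.
The slope is Km/Vmax, so Km = 0.0159 × 4.98 = 0.0791 μM.
Then v = 4.98 × 0.279/(0.0791 + 0.279) = 3.88 nmol·min⁻¹.

3.88 nmol·min⁻¹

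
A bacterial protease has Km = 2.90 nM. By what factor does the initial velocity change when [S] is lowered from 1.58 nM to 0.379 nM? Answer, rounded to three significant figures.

Since Vmax cancels, v₂/v₁ = [S]₂(Km+[S]₁) / [S]₁(Km+[S]₂).
= 0.379×(2.90+1.58) / (1.58×(2.90+0.379)) = 1.698/5.181 = 0.328.

0.328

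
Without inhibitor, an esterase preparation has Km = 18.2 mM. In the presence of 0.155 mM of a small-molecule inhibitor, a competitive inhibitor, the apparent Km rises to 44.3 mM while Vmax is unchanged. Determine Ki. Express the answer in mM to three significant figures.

0.108 mM

Competitive: Km,app = α·Km with α = 1 + [I]/Ki.
α = Km,app/Km = 44.3/18.2 = 2.434.
Ki = [I]/(α − 1) = 0.155/1.434 = 0.108 mM.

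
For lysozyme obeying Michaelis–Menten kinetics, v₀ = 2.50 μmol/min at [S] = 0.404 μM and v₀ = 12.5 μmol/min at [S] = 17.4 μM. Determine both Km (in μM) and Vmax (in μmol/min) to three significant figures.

In reciprocal form, 1/v = (Km/Vmax)·(1/[S]) + 1/Vmax. The two points give (1/[S], 1/v) = (2.475, 0.4000) and (0.05747, 0.08000).
Slope = (0.4000 − 0.08000)/(2.475 − 0.05747) = 0.1324; intercept = 0.4000 − 0.1324×2.475 = 0.07239.
Vmax = 1/intercept = 13.8 μmol/min; Km = slope × Vmax = 0.1324 × 13.8 = 1.83 μM.

Km = 1.83 μM; Vmax = 13.8 μmol/min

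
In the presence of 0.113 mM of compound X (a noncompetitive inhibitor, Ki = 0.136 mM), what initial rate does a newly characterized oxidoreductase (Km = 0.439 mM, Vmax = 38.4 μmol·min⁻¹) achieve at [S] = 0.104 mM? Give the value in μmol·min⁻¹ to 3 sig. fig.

α = 1 + [I]/Ki = 1 + 0.113/0.136 = 1.831.
For a noncompetitive inhibitor, Vmax is reduced to Vmax/α while Km is unchanged: Km,app = 0.439 mM, Vmax,app = 21.0 μmol·min⁻¹.
v = Vmax,app·[S]/(Km,app + [S]) = 21.0 × 0.104/(0.439 + 0.104) = 4.02 μmol·min⁻¹.

4.02 μmol·min⁻¹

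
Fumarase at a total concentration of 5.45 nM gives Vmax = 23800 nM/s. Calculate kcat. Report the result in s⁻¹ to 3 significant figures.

4370 s⁻¹

kcat = Vmax/[E]total = 23800 nM/s / 5.45 nM = 4370 s⁻¹.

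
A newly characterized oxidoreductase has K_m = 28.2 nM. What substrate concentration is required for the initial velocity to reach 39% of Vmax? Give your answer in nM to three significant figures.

18.0 nM

v/Vmax = [S]/(Km+[S]) = 0.39, so [S] = Km·0.39/(1 − 0.39) = 28.2 × 0.6393.
[S] = 18.0 nM.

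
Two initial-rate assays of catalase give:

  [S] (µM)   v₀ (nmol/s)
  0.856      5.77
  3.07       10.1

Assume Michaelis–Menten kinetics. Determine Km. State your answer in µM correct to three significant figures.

In reciprocal form, 1/v = (Km/Vmax)·(1/[S]) + 1/Vmax. The two points give (1/[S], 1/v) = (1.168, 0.1733) and (0.3257, 0.09901).
Slope = (0.1733 − 0.09901)/(1.168 − 0.3257) = 0.08819; intercept = 0.1733 − 0.08819×1.168 = 0.07028.
Vmax = 1/intercept = 14.2 nmol/s; Km = slope × Vmax = 0.08819 × 14.2 = 1.25 µM.

1.25 µM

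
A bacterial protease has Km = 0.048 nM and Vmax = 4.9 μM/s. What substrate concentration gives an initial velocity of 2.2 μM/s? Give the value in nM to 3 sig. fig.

0.0391 nM

Rearranging v = Vmax[S]/(Km+[S]) gives [S] = Km·v/(Vmax − v).
[S] = 0.048 × 2.2 / (4.9 − 2.2) = 0.1056/2.700 = 0.0391 nM.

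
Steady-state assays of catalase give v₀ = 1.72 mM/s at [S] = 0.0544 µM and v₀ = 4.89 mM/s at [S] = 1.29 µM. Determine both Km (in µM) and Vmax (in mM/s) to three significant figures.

From v = Vmax[S]/(Km+[S]), each point gives Vmax = v(Km+[S])/[S].
Equating: 1.72(Km+0.0544)/0.0544 = 4.89(Km+1.29)/1.29.
31.62·Km + 1.72 = 3.791·Km + 4.89, so (31.62 − 3.791)·Km = 4.89 − 1.72.
Km = 3.170/27.83 = 0.114 µM; then Vmax = 1.72(0.114+0.0544)/0.0544 = 5.32 mM/s.

Km = 0.114 µM; Vmax = 5.32 mM/s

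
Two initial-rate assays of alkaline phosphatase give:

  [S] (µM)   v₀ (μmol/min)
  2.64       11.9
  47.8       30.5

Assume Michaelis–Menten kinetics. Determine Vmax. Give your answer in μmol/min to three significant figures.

33.6 μmol/min

From v = Vmax[S]/(Km+[S]), each point gives Vmax = v(Km+[S])/[S].
Equating: 11.9(Km+2.64)/2.64 = 30.5(Km+47.8)/47.8.
4.508·Km + 11.9 = 0.6381·Km + 30.5, so (4.508 − 0.6381)·Km = 30.5 − 11.9.
Km = 18.60/3.870 = 4.81 µM; then Vmax = 11.9(4.81+2.64)/2.64 = 33.6 μmol/min.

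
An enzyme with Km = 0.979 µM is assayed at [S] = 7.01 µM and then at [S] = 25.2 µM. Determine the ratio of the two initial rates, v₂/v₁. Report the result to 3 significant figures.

Since Vmax cancels, v₂/v₁ = [S]₂(Km+[S]₁) / [S]₁(Km+[S]₂).
= 25.2×(0.979+7.01) / (7.01×(0.979+25.2)) = 201.3/183.5 = 1.10.

1.10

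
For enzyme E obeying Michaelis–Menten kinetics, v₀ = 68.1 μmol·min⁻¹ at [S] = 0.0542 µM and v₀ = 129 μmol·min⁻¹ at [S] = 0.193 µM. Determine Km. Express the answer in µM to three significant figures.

0.104 µM

In reciprocal form, 1/v = (Km/Vmax)·(1/[S]) + 1/Vmax. The two points give (1/[S], 1/v) = (18.45, 0.01468) and (5.181, 0.007752).
Slope = (0.01468 − 0.007752)/(18.45 − 5.181) = 0.0005225; intercept = 0.01468 − 0.0005225×18.45 = 0.005045.
Vmax = 1/intercept = 198 μmol·min⁻¹; Km = slope × Vmax = 0.0005225 × 198 = 0.104 µM.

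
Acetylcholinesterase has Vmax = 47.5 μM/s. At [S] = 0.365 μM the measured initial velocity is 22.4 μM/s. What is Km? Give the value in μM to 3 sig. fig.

From v = Vmax[S]/(Km+[S]), Km = [S](Vmax − v)/v.
Km = 0.365 × (47.5 − 22.4) / 22.4 = 9.162/22.4 = 0.409 μM.

0.409 μM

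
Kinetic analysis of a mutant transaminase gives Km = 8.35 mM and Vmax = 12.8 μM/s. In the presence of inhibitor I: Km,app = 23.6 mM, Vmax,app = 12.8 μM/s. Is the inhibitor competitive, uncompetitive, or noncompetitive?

Km increases (8.35 → 23.6 mM) while Vmax is unchanged — the hallmark of competitive inhibition.

competitive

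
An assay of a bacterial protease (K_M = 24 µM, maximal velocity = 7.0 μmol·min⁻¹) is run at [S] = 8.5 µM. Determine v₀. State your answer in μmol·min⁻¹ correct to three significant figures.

1.83 μmol·min⁻¹

[S]/(Km+[S]) = 8.5/32.50 = 0.2615, the fractional saturation.
v = 0.2615 × Vmax = 0.2615 × 7.0 = 1.83 μmol·min⁻¹.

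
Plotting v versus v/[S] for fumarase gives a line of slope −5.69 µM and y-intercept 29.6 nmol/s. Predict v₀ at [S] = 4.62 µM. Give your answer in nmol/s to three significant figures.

In the Eadie–Hofstee form v = Vmax − Km·(v/[S]), the slope is −Km and the intercept is Vmax, so Km = 5.69 µM and Vmax = 29.6 nmol/s.
v = 29.6 × 4.62/(5.69 + 4.62) = 13.3 nmol/s.

13.3 nmol/s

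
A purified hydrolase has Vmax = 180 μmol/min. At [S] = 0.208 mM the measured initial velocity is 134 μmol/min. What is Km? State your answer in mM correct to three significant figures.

From v = Vmax[S]/(Km+[S]), Km = [S](Vmax − v)/v.
Km = 0.208 × (180 − 134) / 134 = 9.568/134 = 0.0714 mM.

0.0714 mM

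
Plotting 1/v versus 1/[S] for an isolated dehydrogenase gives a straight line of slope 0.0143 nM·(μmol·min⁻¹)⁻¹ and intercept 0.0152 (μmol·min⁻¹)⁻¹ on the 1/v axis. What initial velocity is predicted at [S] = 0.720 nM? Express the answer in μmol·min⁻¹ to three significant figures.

The y-intercept is 1/Vmax, so Vmax = 1/0.0152 = 65.8 μmol·min⁻¹.
The slope is Km/Vmax, so Km = 0.0143 × 65.8 = 0.941 nM.
Then v = 65.8 × 0.720/(0.941 + 0.720) = 28.5 μmol·min⁻¹.

28.5 μmol·min⁻¹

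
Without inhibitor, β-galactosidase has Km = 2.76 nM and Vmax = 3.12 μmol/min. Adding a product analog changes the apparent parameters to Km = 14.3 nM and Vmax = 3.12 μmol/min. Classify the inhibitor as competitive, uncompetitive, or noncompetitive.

competitive

Km increases (2.76 → 14.3 nM) while Vmax is unchanged — the hallmark of competitive inhibition.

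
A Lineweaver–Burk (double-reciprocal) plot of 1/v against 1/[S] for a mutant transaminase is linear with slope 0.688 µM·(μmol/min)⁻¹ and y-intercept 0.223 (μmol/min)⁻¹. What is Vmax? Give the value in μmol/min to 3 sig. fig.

The y-intercept of a Lineweaver–Burk plot equals 1/Vmax, so Vmax = 1/0.223 = 4.48 μmol/min.

4.48 μmol/min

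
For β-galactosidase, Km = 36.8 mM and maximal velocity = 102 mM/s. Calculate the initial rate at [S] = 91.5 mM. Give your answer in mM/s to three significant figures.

72.7 mM/s

[S]/(Km+[S]) = 91.5/128.3 = 0.7132, the fractional saturation.
v = 0.7132 × Vmax = 0.7132 × 102 = 72.7 mM/s.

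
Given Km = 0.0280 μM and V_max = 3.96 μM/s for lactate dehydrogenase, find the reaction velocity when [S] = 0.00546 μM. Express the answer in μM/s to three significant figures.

[S]/(Km+[S]) = 0.00546/0.03346 = 0.1632, the fractional saturation.
v = 0.1632 × Vmax = 0.1632 × 3.96 = 0.646 μM/s.

0.646 μM/s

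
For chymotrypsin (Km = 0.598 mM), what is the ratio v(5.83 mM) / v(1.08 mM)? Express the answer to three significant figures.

The fractional saturations are [S]/(Km+[S]) = 1.08/1.678 = 0.6436 and 5.83/6.428 = 0.9070.
v₂/v₁ is just their ratio: 0.9070/0.6436 = 1.41.

1.41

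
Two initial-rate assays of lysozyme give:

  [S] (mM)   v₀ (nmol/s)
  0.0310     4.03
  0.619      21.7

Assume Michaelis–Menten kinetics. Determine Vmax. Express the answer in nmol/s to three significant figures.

In reciprocal form, 1/v = (Km/Vmax)·(1/[S]) + 1/Vmax. The two points give (1/[S], 1/v) = (32.26, 0.2481) and (1.616, 0.04608).
Slope = (0.2481 − 0.04608)/(32.26 − 1.616) = 0.006594; intercept = 0.2481 − 0.006594×32.26 = 0.03543.
Vmax = 1/intercept = 28.2 nmol/s; Km = slope × Vmax = 0.006594 × 28.2 = 0.186 mM.

28.2 nmol/s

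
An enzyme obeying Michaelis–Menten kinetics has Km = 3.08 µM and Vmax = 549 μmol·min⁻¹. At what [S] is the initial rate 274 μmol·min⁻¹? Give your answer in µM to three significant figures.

3.07 µM

The required fractional saturation is v/Vmax = 274/549 = 0.4991.
Then [S]/(Km+[S]) = 0.4991 ⇒ [S] = 3.08 × 0.4991/(1 − 0.4991) = 3.07 µM.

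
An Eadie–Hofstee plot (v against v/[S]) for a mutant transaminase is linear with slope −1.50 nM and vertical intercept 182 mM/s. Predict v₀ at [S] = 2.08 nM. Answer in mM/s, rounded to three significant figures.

In the Eadie–Hofstee form v = Vmax − Km·(v/[S]), the slope is −Km and the intercept is Vmax, so Km = 1.50 nM and Vmax = 182 mM/s.
v = 182 × 2.08/(1.50 + 2.08) = 106 mM/s.

106 mM/s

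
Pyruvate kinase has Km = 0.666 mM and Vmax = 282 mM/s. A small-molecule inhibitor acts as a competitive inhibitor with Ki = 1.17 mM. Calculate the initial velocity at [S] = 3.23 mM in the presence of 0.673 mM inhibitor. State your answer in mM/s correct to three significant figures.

α = 1 + [I]/Ki = 1 + 0.673/1.17 = 1.575.
For a competitive inhibitor, Vmax is unchanged and the apparent Km becomes α·Km: Km,app = 1.05 mM, Vmax,app = 282 mM/s.
v = Vmax,app·[S]/(Km,app + [S]) = 282 × 3.23/(1.05 + 3.23) = 213 mM/s.

213 mM/s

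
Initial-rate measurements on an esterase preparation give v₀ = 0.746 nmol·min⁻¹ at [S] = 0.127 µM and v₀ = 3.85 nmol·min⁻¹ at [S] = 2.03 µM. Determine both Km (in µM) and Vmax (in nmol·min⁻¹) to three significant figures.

In reciprocal form, 1/v = (Km/Vmax)·(1/[S]) + 1/Vmax. The two points give (1/[S], 1/v) = (7.874, 1.340) and (0.4926, 0.2597).
Slope = (1.340 − 0.2597)/(7.874 − 0.4926) = 0.1464; intercept = 1.340 − 0.1464×7.874 = 0.1876.
Vmax = 1/intercept = 5.33 nmol·min⁻¹; Km = slope × Vmax = 0.1464 × 5.33 = 0.780 µM.

Km = 0.780 µM; Vmax = 5.33 nmol·min⁻¹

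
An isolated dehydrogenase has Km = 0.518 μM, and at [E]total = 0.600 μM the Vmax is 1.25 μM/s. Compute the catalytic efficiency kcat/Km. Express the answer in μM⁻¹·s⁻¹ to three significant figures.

4.02 μM⁻¹·s⁻¹

kcat = Vmax/[E]total = 1.25/0.600 = 2.08 s⁻¹.
kcat/Km = 2.08/0.518 = 4.02 μM⁻¹·s⁻¹.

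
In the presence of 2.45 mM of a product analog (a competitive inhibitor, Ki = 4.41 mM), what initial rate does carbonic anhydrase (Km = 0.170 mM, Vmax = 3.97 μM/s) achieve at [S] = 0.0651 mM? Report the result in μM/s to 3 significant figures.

With α = 1 + [I]/Ki = 1 + 2.45/4.41 = 1.556, the competitive rate law is v = Vmax[S] / (αKm + [S]).
v = 3.97×0.0651 / (1.556×0.170 + 0.0651) = 0.2584/0.3295 = 0.784 μM/s.

0.784 μM/s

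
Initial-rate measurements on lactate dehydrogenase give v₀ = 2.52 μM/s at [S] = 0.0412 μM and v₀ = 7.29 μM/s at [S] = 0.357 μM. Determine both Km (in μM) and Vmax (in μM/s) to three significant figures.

In reciprocal form, 1/v = (Km/Vmax)·(1/[S]) + 1/Vmax. The two points give (1/[S], 1/v) = (24.27, 0.3968) and (2.801, 0.1372).
Slope = (0.3968 − 0.1372)/(24.27 − 2.801) = 0.01209; intercept = 0.3968 − 0.01209×24.27 = 0.1033.
Vmax = 1/intercept = 9.68 μM/s; Km = slope × Vmax = 0.01209 × 9.68 = 0.117 μM.

Km = 0.117 μM; Vmax = 9.68 μM/s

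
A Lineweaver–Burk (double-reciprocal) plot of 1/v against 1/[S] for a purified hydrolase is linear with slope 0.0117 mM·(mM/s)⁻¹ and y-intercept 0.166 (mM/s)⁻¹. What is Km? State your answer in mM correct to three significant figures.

0.0705 mM

y-intercept = 1/Vmax ⇒ Vmax = 6.02 mM/s; slope = Km/Vmax ⇒ Km = slope × Vmax.
Km = 0.0117 × 6.02 = 0.0705 mM.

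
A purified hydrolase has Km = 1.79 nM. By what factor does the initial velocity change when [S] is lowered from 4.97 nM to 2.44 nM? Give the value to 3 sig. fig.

0.785

The fractional saturations are [S]/(Km+[S]) = 4.97/6.760 = 0.7352 and 2.44/4.230 = 0.5768.
v₂/v₁ is just their ratio: 0.5768/0.7352 = 0.785.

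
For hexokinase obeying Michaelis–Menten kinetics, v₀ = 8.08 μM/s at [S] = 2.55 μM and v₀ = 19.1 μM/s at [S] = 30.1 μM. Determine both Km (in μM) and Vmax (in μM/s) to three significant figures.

From v = Vmax[S]/(Km+[S]), each point gives Vmax = v(Km+[S])/[S].
Equating: 8.08(Km+2.55)/2.55 = 19.1(Km+30.1)/30.1.
3.169·Km + 8.08 = 0.6346·Km + 19.1, so (3.169 − 0.6346)·Km = 19.1 − 8.08.
Km = 11.02/2.534 = 4.35 μM; then Vmax = 8.08(4.35+2.55)/2.55 = 21.9 μM/s.

Km = 4.35 μM; Vmax = 21.9 μM/s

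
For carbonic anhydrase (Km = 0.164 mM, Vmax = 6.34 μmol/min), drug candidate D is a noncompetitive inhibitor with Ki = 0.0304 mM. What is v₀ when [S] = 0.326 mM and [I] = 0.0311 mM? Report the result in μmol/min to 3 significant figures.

α = 1 + [I]/Ki = 1 + 0.0311/0.0304 = 2.023.
For a noncompetitive inhibitor, Vmax is reduced to Vmax/α while Km is unchanged: Km,app = 0.164 mM, Vmax,app = 3.13 μmol/min.
v = Vmax,app·[S]/(Km,app + [S]) = 3.13 × 0.326/(0.164 + 0.326) = 2.09 μmol/min.

2.09 μmol/min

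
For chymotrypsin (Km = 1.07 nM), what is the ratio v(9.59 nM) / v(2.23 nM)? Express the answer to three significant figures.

1.33

The fractional saturations are [S]/(Km+[S]) = 2.23/3.300 = 0.6758 and 9.59/10.66 = 0.8996.
v₂/v₁ is just their ratio: 0.8996/0.6758 = 1.33.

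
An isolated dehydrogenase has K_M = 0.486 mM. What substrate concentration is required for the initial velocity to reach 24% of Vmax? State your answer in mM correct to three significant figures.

0.153 mM

v/Vmax = [S]/(Km+[S]) = 0.24, so [S] = Km·0.24/(1 − 0.24) = 0.486 × 0.3158.
[S] = 0.153 mM.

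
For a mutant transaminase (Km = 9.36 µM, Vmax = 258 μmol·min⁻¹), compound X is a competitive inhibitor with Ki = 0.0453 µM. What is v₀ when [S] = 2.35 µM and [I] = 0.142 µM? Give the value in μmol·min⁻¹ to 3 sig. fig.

14.8 μmol·min⁻¹

α = 1 + [I]/Ki = 1 + 0.142/0.0453 = 4.135.
For a competitive inhibitor, Vmax is unchanged and the apparent Km becomes α·Km: Km,app = 38.7 µM, Vmax,app = 258 μmol·min⁻¹.
v = Vmax,app·[S]/(Km,app + [S]) = 258 × 2.35/(38.7 + 2.35) = 14.8 μmol·min⁻¹.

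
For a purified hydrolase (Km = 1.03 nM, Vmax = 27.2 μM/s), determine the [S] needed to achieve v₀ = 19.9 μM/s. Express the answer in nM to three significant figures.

2.81 nM

Rearranging v = Vmax[S]/(Km+[S]) gives [S] = Km·v/(Vmax − v).
[S] = 1.03 × 19.9 / (27.2 − 19.9) = 20.50/7.300 = 2.81 nM.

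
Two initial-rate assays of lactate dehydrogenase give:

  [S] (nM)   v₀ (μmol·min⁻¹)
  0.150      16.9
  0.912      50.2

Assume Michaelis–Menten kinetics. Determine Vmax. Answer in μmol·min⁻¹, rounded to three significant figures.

82.0 μmol·min⁻¹

From v = Vmax[S]/(Km+[S]), each point gives Vmax = v(Km+[S])/[S].
Equating: 16.9(Km+0.150)/0.150 = 50.2(Km+0.912)/0.912.
112.7·Km + 16.9 = 55.04·Km + 50.2, so (112.7 − 55.04)·Km = 50.2 − 16.9.
Km = 33.30/57.62 = 0.578 nM; then Vmax = 16.9(0.578+0.150)/0.150 = 82.0 μmol·min⁻¹.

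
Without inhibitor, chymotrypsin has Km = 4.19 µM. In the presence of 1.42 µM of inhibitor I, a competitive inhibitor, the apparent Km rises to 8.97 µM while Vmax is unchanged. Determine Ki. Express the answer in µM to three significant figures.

Competitive: Km,app = α·Km with α = 1 + [I]/Ki.
α = Km,app/Km = 8.97/4.19 = 2.141.
Since α = 1 + [I]/Ki, [I]/Ki = 2.141 − 1 = 1.141 and Ki = 1.42/1.141 = 1.24 µM.

1.24 µM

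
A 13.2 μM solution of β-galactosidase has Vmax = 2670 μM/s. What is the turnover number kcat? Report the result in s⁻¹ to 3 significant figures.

kcat = Vmax/[E]total = 2670 μM/s / 13.2 μM = 202 s⁻¹.

202 s⁻¹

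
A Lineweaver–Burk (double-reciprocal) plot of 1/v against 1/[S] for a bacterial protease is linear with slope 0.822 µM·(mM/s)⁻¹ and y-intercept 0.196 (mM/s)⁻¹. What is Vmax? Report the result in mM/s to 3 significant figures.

The y-intercept of a Lineweaver–Burk plot equals 1/Vmax, so Vmax = 1/0.196 = 5.10 mM/s.

5.10 mM/s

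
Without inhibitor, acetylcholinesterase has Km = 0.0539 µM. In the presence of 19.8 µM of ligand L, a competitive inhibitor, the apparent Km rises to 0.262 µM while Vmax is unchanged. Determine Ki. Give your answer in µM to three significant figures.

5.13 µM

Competitive: Km,app = α·Km with α = 1 + [I]/Ki.
α = Km,app/Km = 0.262/0.0539 = 4.861.
Ki = [I]/(α − 1) = 19.8/3.861 = 5.13 µM.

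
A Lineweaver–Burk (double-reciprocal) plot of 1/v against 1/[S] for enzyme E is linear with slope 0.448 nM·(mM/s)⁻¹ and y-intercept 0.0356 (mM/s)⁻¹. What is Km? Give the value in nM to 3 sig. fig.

12.6 nM

y-intercept = 1/Vmax ⇒ Vmax = 28.1 mM/s; slope = Km/Vmax ⇒ Km = slope × Vmax.
Km = 0.448 × 28.1 = 12.6 nM.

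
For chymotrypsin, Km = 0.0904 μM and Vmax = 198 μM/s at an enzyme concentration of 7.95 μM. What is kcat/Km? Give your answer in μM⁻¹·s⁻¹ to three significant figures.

kcat = Vmax/[E]total = 198/7.95 = 24.9 s⁻¹.
kcat/Km = 24.9/0.0904 = 276 μM⁻¹·s⁻¹.

276 μM⁻¹·s⁻¹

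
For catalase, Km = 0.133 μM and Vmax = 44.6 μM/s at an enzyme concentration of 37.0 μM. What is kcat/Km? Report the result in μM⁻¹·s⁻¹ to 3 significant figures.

kcat = Vmax/[E]total = 44.6/37.0 = 1.21 s⁻¹.
kcat/Km = 1.21/0.133 = 9.06 μM⁻¹·s⁻¹.

9.06 μM⁻¹·s⁻¹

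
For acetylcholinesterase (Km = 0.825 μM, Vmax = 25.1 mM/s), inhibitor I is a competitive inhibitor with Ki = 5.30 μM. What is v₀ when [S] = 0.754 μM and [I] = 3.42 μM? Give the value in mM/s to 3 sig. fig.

With α = 1 + [I]/Ki = 1 + 3.42/5.30 = 1.645, the competitive rate law is v = Vmax[S] / (αKm + [S]).
v = 25.1×0.754 / (1.645×0.825 + 0.754) = 18.93/2.111 = 8.96 mM/s.

8.96 mM/s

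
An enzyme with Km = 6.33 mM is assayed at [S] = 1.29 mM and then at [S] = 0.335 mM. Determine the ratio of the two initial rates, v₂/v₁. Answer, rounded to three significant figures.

The fractional saturations are [S]/(Km+[S]) = 1.29/7.620 = 0.1693 and 0.335/6.665 = 0.05026.
v₂/v₁ is just their ratio: 0.05026/0.1693 = 0.297.

0.297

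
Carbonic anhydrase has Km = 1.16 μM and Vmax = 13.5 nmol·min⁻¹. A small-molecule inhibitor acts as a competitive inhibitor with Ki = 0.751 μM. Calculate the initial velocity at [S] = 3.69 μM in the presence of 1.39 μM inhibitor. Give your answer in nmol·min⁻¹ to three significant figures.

With α = 1 + [I]/Ki = 1 + 1.39/0.751 = 2.851, the competitive rate law is v = Vmax[S] / (αKm + [S]).
v = 13.5×3.69 / (2.851×1.16 + 3.69) = 49.82/6.997 = 7.12 nmol·min⁻¹.

7.12 nmol·min⁻¹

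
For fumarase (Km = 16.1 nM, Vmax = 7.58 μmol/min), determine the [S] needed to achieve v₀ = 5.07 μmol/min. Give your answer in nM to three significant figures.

32.5 nM

The required fractional saturation is v/Vmax = 5.07/7.58 = 0.6689.
Then [S]/(Km+[S]) = 0.6689 ⇒ [S] = 16.1 × 0.6689/(1 − 0.6689) = 32.5 nM.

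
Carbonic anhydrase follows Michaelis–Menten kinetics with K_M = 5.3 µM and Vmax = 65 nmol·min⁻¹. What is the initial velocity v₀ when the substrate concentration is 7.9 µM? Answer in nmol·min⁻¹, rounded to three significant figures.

v = Vmax·[S]/(Km + [S]) = 65 × 7.9 / (5.3 + 7.9)
  = 513.5 / 13.20 = 38.9 nmol·min⁻¹.

38.9 nmol·min⁻¹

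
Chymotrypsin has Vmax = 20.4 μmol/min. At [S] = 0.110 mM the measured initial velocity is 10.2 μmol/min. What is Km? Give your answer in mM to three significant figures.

0.110 mM

v/Vmax = 10.2/20.4 = 0.5000 = [S]/(Km+[S]).
So Km + [S] = [S]/0.5000 = 0.2200 mM, giving Km = 0.2200 − 0.110 = 0.110 mM.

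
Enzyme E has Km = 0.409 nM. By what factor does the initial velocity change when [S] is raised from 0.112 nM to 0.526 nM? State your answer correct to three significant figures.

The fractional saturations are [S]/(Km+[S]) = 0.112/0.5210 = 0.2150 and 0.526/0.9350 = 0.5626.
v₂/v₁ is just their ratio: 0.5626/0.2150 = 2.62.

2.62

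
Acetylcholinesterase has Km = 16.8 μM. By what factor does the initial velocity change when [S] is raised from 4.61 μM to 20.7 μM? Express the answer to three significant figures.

Since Vmax cancels, v₂/v₁ = [S]₂(Km+[S]₁) / [S]₁(Km+[S]₂).
= 20.7×(16.8+4.61) / (4.61×(16.8+20.7)) = 443.2/172.9 = 2.56.

2.56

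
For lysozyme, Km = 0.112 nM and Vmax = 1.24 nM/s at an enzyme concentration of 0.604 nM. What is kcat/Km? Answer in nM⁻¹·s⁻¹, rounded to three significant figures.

kcat = Vmax/[E]total = 1.24/0.604 = 2.05 s⁻¹.
kcat/Km = 2.05/0.112 = 18.3 nM⁻¹·s⁻¹.

18.3 nM⁻¹·s⁻¹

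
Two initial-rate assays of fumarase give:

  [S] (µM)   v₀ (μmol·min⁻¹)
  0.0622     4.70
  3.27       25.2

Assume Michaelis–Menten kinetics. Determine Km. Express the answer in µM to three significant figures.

0.302 µM

In reciprocal form, 1/v = (Km/Vmax)·(1/[S]) + 1/Vmax. The two points give (1/[S], 1/v) = (16.08, 0.2128) and (0.3058, 0.03968).
Slope = (0.2128 − 0.03968)/(16.08 − 0.3058) = 0.01097; intercept = 0.2128 − 0.01097×16.08 = 0.03633.
Vmax = 1/intercept = 27.5 μmol·min⁻¹; Km = slope × Vmax = 0.01097 × 27.5 = 0.302 µM.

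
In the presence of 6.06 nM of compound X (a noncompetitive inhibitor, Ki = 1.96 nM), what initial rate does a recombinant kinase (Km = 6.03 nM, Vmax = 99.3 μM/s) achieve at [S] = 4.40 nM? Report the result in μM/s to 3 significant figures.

With α = 1 + [I]/Ki = 1 + 6.06/1.96 = 4.092, the noncompetitive rate law is v = (Vmax/α)·[S] / (Km + [S]).
v = (99.3/4.092)×4.40 / (6.03 + 4.40) = 106.8/10.43 = 10.2 μM/s.

10.2 μM/s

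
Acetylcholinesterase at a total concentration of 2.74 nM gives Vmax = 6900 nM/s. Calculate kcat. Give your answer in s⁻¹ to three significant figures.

kcat = Vmax/[E]total = 6900 nM/s / 2.74 nM = 2520 s⁻¹.

2520 s⁻¹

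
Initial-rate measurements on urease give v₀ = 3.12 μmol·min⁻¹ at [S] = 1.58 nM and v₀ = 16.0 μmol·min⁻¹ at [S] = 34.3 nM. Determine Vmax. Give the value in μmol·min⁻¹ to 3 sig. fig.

20.0 μmol·min⁻¹

In reciprocal form, 1/v = (Km/Vmax)·(1/[S]) + 1/Vmax. The two points give (1/[S], 1/v) = (0.6329, 0.3205) and (0.02915, 0.06250).
Slope = (0.3205 − 0.06250)/(0.6329 − 0.02915) = 0.4273; intercept = 0.3205 − 0.4273×0.6329 = 0.05004.
Vmax = 1/intercept = 20.0 μmol·min⁻¹; Km = slope × Vmax = 0.4273 × 20.0 = 8.54 nM.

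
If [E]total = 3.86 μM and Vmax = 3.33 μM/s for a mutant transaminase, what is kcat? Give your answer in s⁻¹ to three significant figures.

kcat = Vmax/[E]total = 3.33 μM/s / 3.86 μM = 0.863 s⁻¹.

0.863 s⁻¹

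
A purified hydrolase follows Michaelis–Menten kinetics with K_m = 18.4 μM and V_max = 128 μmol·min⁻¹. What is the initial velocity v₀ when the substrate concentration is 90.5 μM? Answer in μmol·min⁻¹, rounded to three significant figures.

106 μmol·min⁻¹

[S]/(Km+[S]) = 90.5/108.9 = 0.8310, the fractional saturation.
v = 0.8310 × Vmax = 0.8310 × 128 = 106 μmol·min⁻¹.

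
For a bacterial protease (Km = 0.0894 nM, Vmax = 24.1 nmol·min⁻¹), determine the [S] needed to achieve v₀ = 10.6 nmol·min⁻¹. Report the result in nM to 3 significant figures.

Rearranging v = Vmax[S]/(Km+[S]) gives [S] = Km·v/(Vmax − v).
[S] = 0.0894 × 10.6 / (24.1 − 10.6) = 0.9476/13.50 = 0.0702 nM.

0.0702 nM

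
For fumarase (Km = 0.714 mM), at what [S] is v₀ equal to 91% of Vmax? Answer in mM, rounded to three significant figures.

v/Vmax = [S]/(Km+[S]) = 0.91, so [S] = Km·0.91/(1 − 0.91) = 0.714 × 10.11.
[S] = 7.22 mM.

7.22 mM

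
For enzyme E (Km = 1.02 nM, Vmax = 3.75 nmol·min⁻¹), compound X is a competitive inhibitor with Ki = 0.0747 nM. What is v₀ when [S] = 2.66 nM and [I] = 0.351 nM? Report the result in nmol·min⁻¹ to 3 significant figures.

α = 1 + [I]/Ki = 1 + 0.351/0.0747 = 5.699.
For a competitive inhibitor, Vmax is unchanged and the apparent Km becomes α·Km: Km,app = 5.81 nM, Vmax,app = 3.75 nmol·min⁻¹.
v = Vmax,app·[S]/(Km,app + [S]) = 3.75 × 2.66/(5.81 + 2.66) = 1.18 nmol·min⁻¹.

1.18 nmol·min⁻¹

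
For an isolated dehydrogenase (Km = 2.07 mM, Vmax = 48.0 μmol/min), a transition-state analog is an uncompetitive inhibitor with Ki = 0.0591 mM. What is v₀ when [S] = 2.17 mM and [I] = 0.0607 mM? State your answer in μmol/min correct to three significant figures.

16.1 μmol/min

α = 1 + [I]/Ki = 1 + 0.0607/0.0591 = 2.027.
For an uncompetitive inhibitor, both parameters are divided by α, giving Vmax/α and Km/α: Km,app = 1.02 mM, Vmax,app = 23.7 μmol/min.
v = Vmax,app·[S]/(Km,app + [S]) = 23.7 × 2.17/(1.02 + 2.17) = 16.1 μmol/min.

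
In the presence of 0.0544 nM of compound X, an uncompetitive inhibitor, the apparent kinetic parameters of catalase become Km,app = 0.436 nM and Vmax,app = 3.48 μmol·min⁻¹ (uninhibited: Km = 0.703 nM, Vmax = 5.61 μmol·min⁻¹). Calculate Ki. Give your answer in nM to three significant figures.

Uncompetitive: Vmax,app = Vmax/α (and Km,app = Km/α) with α = 1 + [I]/Ki.
α = Vmax/Vmax,app = 5.61/3.48 = 1.612.
Ki = [I]/(α − 1) = 0.0544/0.6121 = 0.0889 nM.

0.0889 nM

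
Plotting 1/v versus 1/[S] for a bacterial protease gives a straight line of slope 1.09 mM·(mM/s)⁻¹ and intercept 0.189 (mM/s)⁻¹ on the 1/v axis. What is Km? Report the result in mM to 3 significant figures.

5.77 mM

y-intercept = 1/Vmax ⇒ Vmax = 5.29 mM/s; slope = Km/Vmax ⇒ Km = slope × Vmax.
Km = 1.09 × 5.29 = 5.77 mM.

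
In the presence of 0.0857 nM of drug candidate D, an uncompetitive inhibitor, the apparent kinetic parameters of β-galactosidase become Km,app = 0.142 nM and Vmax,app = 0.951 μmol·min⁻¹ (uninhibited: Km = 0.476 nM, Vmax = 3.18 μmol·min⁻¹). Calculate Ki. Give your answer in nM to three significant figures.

0.0366 nM

Uncompetitive: Vmax,app = Vmax/α (and Km,app = Km/α) with α = 1 + [I]/Ki.
α = Vmax/Vmax,app = 3.18/0.951 = 3.344.
Ki = [I]/(α − 1) = 0.0857/2.344 = 0.0366 nM.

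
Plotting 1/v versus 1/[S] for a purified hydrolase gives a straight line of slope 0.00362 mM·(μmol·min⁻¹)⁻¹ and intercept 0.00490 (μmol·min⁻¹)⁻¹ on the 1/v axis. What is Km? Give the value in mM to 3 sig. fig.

0.739 mM

y-intercept = 1/Vmax ⇒ Vmax = 204 μmol·min⁻¹; slope = Km/Vmax ⇒ Km = slope × Vmax.
Km = 0.00362 × 204 = 0.739 mM.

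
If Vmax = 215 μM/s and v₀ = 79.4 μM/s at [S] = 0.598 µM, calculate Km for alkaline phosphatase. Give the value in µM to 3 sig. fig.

v/Vmax = 79.4/215 = 0.3693 = [S]/(Km+[S]).
So Km + [S] = [S]/0.3693 = 1.619 µM, giving Km = 1.619 − 0.598 = 1.02 µM.

1.02 µM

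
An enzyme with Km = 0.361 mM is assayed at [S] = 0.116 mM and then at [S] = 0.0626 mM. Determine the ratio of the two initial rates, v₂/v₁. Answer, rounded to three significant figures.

Since Vmax cancels, v₂/v₁ = [S]₂(Km+[S]₁) / [S]₁(Km+[S]₂).
= 0.0626×(0.361+0.116) / (0.116×(0.361+0.0626)) = 0.02986/0.04914 = 0.608.

0.608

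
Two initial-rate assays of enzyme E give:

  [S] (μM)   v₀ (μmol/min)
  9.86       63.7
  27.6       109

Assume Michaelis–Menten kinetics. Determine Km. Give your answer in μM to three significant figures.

From v = Vmax[S]/(Km+[S]), each point gives Vmax = v(Km+[S])/[S].
Equating: 63.7(Km+9.86)/9.86 = 109(Km+27.6)/27.6.
6.460·Km + 63.7 = 3.949·Km + 109, so (6.460 − 3.949)·Km = 109 − 63.7.
Km = 45.30/2.511 = 18.0 μM; then Vmax = 63.7(18.0+9.86)/9.86 = 180 μmol/min.

18.0 μM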